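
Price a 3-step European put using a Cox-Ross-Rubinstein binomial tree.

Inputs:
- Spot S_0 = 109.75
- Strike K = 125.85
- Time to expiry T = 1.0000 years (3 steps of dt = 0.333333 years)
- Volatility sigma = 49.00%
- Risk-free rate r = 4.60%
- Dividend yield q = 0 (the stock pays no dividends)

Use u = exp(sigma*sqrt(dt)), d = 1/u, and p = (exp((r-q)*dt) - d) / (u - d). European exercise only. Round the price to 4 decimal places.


Answer: Price = V(0,0) = 28.7455

Derivation:
dt = T/N = 0.333333
u = exp(sigma*sqrt(dt)) = 1.326975; d = 1/u = 0.753594
p = (exp((r-q)*dt) - d) / (u - d) = 0.456691
Discount per step: exp(-r*dt) = 0.984784
Stock lattice S(k, i) with i counting down-moves:
  k=0: S(0,0) = 109.7500
  k=1: S(1,0) = 145.6355; S(1,1) = 82.7069
  k=2: S(2,0) = 193.2546; S(2,1) = 109.7500; S(2,2) = 62.3274
  k=3: S(3,0) = 256.4439; S(3,1) = 145.6355; S(3,2) = 82.7069; S(3,3) = 46.9696
Terminal payoffs V(N, i) = max(K - S_T, 0):
  V(3,0) = 0.000000; V(3,1) = 0.000000; V(3,2) = 43.143068; V(3,3) = 78.880420
Backward induction: V(k, i) = exp(-r*dt) * [p * V(k+1, i) + (1-p) * V(k+1, i+1)].
  V(2,0) = exp(-r*dt) * [p*0.000000 + (1-p)*0.000000] = 0.000000
  V(2,1) = exp(-r*dt) * [p*0.000000 + (1-p)*43.143068] = 23.083362
  V(2,2) = exp(-r*dt) * [p*43.143068 + (1-p)*78.880420] = 61.607578
  V(1,0) = exp(-r*dt) * [p*0.000000 + (1-p)*23.083362] = 12.350573
  V(1,1) = exp(-r*dt) * [p*23.083362 + (1-p)*61.607578] = 43.344199
  V(0,0) = exp(-r*dt) * [p*12.350573 + (1-p)*43.344199] = 28.745540


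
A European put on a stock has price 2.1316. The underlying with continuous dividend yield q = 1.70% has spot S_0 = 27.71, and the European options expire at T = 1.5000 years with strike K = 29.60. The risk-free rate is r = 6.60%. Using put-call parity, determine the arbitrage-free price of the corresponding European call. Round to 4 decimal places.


Answer: Call price = 2.3339

Derivation:
Put-call parity: C - P = S_0 * exp(-qT) - K * exp(-rT).
S_0 * exp(-qT) = 27.7100 * 0.97482238 = 27.01232812
K * exp(-rT) = 29.6000 * 0.90574271 = 26.80998416
C = P + S*exp(-qT) - K*exp(-rT)
C = 2.1316 + 27.01232812 - 26.80998416 = 2.3339


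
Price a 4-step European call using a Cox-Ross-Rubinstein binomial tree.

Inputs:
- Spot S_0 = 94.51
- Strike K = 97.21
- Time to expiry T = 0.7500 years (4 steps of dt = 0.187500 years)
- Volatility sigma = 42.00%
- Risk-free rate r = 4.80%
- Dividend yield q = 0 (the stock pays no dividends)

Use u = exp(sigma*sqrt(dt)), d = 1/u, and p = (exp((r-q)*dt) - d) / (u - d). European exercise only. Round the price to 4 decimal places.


Answer: Price = V(0,0) = 13.5908

Derivation:
dt = T/N = 0.187500
u = exp(sigma*sqrt(dt)) = 1.199453; d = 1/u = 0.833714
p = (exp((r-q)*dt) - d) / (u - d) = 0.479377
Discount per step: exp(-r*dt) = 0.991040
Stock lattice S(k, i) with i counting down-moves:
  k=0: S(0,0) = 94.5100
  k=1: S(1,0) = 113.3603; S(1,1) = 78.7943
  k=2: S(2,0) = 135.9703; S(2,1) = 94.5100; S(2,2) = 65.6919
  k=3: S(3,0) = 163.0899; S(3,1) = 113.3603; S(3,2) = 78.7943; S(3,3) = 54.7682
  k=4: S(4,0) = 195.6186; S(4,1) = 135.9703; S(4,2) = 94.5100; S(4,3) = 65.6919; S(4,4) = 45.6610
Terminal payoffs V(N, i) = max(S_T - K, 0):
  V(4,0) = 98.408628; V(4,1) = 38.760278; V(4,2) = 0.000000; V(4,3) = 0.000000; V(4,4) = 0.000000
Backward induction: V(k, i) = exp(-r*dt) * [p * V(k+1, i) + (1-p) * V(k+1, i+1)].
  V(3,0) = exp(-r*dt) * [p*98.408628 + (1-p)*38.760278] = 66.750876
  V(3,1) = exp(-r*dt) * [p*38.760278 + (1-p)*0.000000] = 18.414322
  V(3,2) = exp(-r*dt) * [p*0.000000 + (1-p)*0.000000] = 0.000000
  V(3,3) = exp(-r*dt) * [p*0.000000 + (1-p)*0.000000] = 0.000000
  V(2,0) = exp(-r*dt) * [p*66.750876 + (1-p)*18.414322] = 41.213179
  V(2,1) = exp(-r*dt) * [p*18.414322 + (1-p)*0.000000] = 8.748319
  V(2,2) = exp(-r*dt) * [p*0.000000 + (1-p)*0.000000] = 0.000000
  V(1,0) = exp(-r*dt) * [p*41.213179 + (1-p)*8.748319] = 24.093418
  V(1,1) = exp(-r*dt) * [p*8.748319 + (1-p)*0.000000] = 4.156171
  V(0,0) = exp(-r*dt) * [p*24.093418 + (1-p)*4.156171] = 13.590767


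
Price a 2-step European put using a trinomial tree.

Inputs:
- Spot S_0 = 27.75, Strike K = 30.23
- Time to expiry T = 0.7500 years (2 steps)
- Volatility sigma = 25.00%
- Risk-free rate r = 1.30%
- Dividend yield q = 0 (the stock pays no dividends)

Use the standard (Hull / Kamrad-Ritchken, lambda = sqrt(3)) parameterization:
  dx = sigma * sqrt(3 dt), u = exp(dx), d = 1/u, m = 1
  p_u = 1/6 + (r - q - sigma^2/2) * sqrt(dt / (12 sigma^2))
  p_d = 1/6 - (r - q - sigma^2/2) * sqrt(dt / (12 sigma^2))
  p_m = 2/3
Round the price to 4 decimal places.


dt = T/N = 0.375000; dx = sigma*sqrt(3*dt) = 0.265165
u = exp(dx) = 1.303646; d = 1/u = 0.767079
p_u = 0.153762, p_m = 0.666667, p_d = 0.179571
Discount per step: exp(-r*dt) = 0.995137
Stock lattice S(k, j) with j the centered position index:
  k=0: S(0,+0) = 27.7500
  k=1: S(1,-1) = 21.2865; S(1,+0) = 27.7500; S(1,+1) = 36.1762
  k=2: S(2,-2) = 16.3284; S(2,-1) = 21.2865; S(2,+0) = 27.7500; S(2,+1) = 36.1762; S(2,+2) = 47.1609
Terminal payoffs V(N, j) = max(K - S_T, 0):
  V(2,-2) = 13.901603; V(2,-1) = 8.943548; V(2,+0) = 2.480000; V(2,+1) = 0.000000; V(2,+2) = 0.000000
Backward induction: V(k, j) = exp(-r*dt) * [p_u * V(k+1, j+1) + p_m * V(k+1, j) + p_d * V(k+1, j-1)]
  V(1,-1) = exp(-r*dt) * [p_u*2.480000 + p_m*8.943548 + p_d*13.901603] = 8.797035
  V(1,+0) = exp(-r*dt) * [p_u*0.000000 + p_m*2.480000 + p_d*8.943548] = 3.243488
  V(1,+1) = exp(-r*dt) * [p_u*0.000000 + p_m*0.000000 + p_d*2.480000] = 0.443171
  V(0,+0) = exp(-r*dt) * [p_u*0.443171 + p_m*3.243488 + p_d*8.797035] = 3.791634

Answer: Price = V(0,0) = 3.7916


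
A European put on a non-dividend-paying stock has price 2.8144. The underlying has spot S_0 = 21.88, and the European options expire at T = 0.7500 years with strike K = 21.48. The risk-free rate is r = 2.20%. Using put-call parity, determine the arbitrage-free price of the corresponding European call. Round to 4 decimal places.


Answer: Call price = 3.5659

Derivation:
Put-call parity: C - P = S_0 * exp(-qT) - K * exp(-rT).
S_0 * exp(-qT) = 21.8800 * 1.00000000 = 21.88000000
K * exp(-rT) = 21.4800 * 0.98363538 = 21.12848795
C = P + S*exp(-qT) - K*exp(-rT)
C = 2.8144 + 21.88000000 - 21.12848795 = 3.5659


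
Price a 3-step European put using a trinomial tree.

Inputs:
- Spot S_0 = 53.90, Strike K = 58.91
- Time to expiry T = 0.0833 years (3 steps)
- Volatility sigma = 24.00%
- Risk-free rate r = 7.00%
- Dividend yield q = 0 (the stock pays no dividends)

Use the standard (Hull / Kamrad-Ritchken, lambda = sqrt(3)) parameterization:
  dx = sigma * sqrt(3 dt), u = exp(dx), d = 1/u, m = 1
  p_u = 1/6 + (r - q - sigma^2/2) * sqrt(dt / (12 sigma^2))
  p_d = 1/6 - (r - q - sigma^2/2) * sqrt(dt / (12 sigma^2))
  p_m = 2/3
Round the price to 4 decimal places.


Answer: Price = V(0,0) = 4.8897

Derivation:
dt = T/N = 0.027767; dx = sigma*sqrt(3*dt) = 0.069268
u = exp(dx) = 1.071724; d = 1/u = 0.933076
p_u = 0.174924, p_m = 0.666667, p_d = 0.158409
Discount per step: exp(-r*dt) = 0.998058
Stock lattice S(k, j) with j the centered position index:
  k=0: S(0,+0) = 53.9000
  k=1: S(1,-1) = 50.2928; S(1,+0) = 53.9000; S(1,+1) = 57.7659
  k=2: S(2,-2) = 46.9270; S(2,-1) = 50.2928; S(2,+0) = 53.9000; S(2,+1) = 57.7659; S(2,+2) = 61.9091
  k=3: S(3,-3) = 43.7865; S(3,-2) = 46.9270; S(3,-1) = 50.2928; S(3,+0) = 53.9000; S(3,+1) = 57.7659; S(3,+2) = 61.9091; S(3,+3) = 66.3494
Terminal payoffs V(N, j) = max(K - S_T, 0):
  V(3,-3) = 15.123482; V(3,-2) = 11.982957; V(3,-1) = 8.617181; V(3,+0) = 5.010000; V(3,+1) = 1.144099; V(3,+2) = 0.000000; V(3,+3) = 0.000000
Backward induction: V(k, j) = exp(-r*dt) * [p_u * V(k+1, j+1) + p_m * V(k+1, j) + p_d * V(k+1, j-1)]
  V(2,-2) = exp(-r*dt) * [p_u*8.617181 + p_m*11.982957 + p_d*15.123482] = 11.868597
  V(2,-1) = exp(-r*dt) * [p_u*5.010000 + p_m*8.617181 + p_d*11.982957] = 8.502824
  V(2,+0) = exp(-r*dt) * [p_u*1.144099 + p_m*5.010000 + p_d*8.617181] = 4.895645
  V(2,+1) = exp(-r*dt) * [p_u*0.000000 + p_m*1.144099 + p_d*5.010000] = 1.553340
  V(2,+2) = exp(-r*dt) * [p_u*0.000000 + p_m*0.000000 + p_d*1.144099] = 0.180884
  V(1,-1) = exp(-r*dt) * [p_u*4.895645 + p_m*8.502824 + p_d*11.868597] = 8.388689
  V(1,+0) = exp(-r*dt) * [p_u*1.553340 + p_m*4.895645 + p_d*8.502824] = 4.872924
  V(1,+1) = exp(-r*dt) * [p_u*0.180884 + p_m*1.553340 + p_d*4.895645] = 1.839137
  V(0,+0) = exp(-r*dt) * [p_u*1.839137 + p_m*4.872924 + p_d*8.388689] = 4.889656


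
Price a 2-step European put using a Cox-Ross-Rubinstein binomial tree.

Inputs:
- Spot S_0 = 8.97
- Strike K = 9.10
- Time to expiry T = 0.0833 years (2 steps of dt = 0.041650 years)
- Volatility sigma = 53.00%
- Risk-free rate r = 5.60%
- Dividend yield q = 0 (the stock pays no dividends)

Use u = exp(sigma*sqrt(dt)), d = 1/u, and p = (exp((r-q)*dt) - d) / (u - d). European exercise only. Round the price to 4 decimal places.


dt = T/N = 0.041650
u = exp(sigma*sqrt(dt)) = 1.114231; d = 1/u = 0.897480
p = (exp((r-q)*dt) - d) / (u - d) = 0.483759
Discount per step: exp(-r*dt) = 0.997670
Stock lattice S(k, i) with i counting down-moves:
  k=0: S(0,0) = 8.9700
  k=1: S(1,0) = 9.9946; S(1,1) = 8.0504
  k=2: S(2,0) = 11.1363; S(2,1) = 8.9700; S(2,2) = 7.2251
Terminal payoffs V(N, i) = max(K - S_T, 0):
  V(2,0) = 0.000000; V(2,1) = 0.130000; V(2,2) = 1.874927
Backward induction: V(k, i) = exp(-r*dt) * [p * V(k+1, i) + (1-p) * V(k+1, i+1)].
  V(1,0) = exp(-r*dt) * [p*0.000000 + (1-p)*0.130000] = 0.066955
  V(1,1) = exp(-r*dt) * [p*0.130000 + (1-p)*1.874927] = 1.028402
  V(0,0) = exp(-r*dt) * [p*0.066955 + (1-p)*1.028402] = 0.561981

Answer: Price = V(0,0) = 0.5620


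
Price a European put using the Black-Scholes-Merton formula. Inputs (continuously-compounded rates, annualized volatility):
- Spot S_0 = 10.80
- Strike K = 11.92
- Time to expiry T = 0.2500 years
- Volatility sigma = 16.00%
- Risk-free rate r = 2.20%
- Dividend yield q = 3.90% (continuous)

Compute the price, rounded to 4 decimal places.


Answer: Price = 1.2016

Derivation:
d1 = (ln(S/K) + (r - q + 0.5*sigma^2) * T) / (sigma * sqrt(T)) = -1.24651909
d2 = d1 - sigma * sqrt(T) = -1.32651909
exp(-rT) = 0.99451510; exp(-qT) = 0.99029738
P = K * exp(-rT) * N(-d2) - S_0 * exp(-qT) * N(-d1)
N(-d1) = 0.89371306; N(-d2) = 0.90766609
P = 11.9200 * 0.99451510 * 0.90766609 - 10.8000 * 0.99029738 * 0.89371306 = 1.2016


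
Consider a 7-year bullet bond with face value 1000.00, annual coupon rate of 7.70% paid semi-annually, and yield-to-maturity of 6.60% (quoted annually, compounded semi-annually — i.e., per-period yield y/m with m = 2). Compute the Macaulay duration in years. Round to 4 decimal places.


Answer: Macaulay duration = 5.5889 years

Derivation:
Coupon per period c = face * coupon_rate / m = 38.500000
Periods per year m = 2; per-period yield y/m = 0.033000
Number of cashflows N = 14
Cashflows (t years, CF_t, discount factor 1/(1+y/m)^(m*t), PV):
  t = 0.5000: CF_t = 38.500000, DF = 0.968054, PV = 37.270087
  t = 1.0000: CF_t = 38.500000, DF = 0.937129, PV = 36.079465
  t = 1.5000: CF_t = 38.500000, DF = 0.907192, PV = 34.926878
  t = 2.0000: CF_t = 38.500000, DF = 0.878211, PV = 33.811111
  t = 2.5000: CF_t = 38.500000, DF = 0.850156, PV = 32.730989
  t = 3.0000: CF_t = 38.500000, DF = 0.822997, PV = 31.685371
  t = 3.5000: CF_t = 38.500000, DF = 0.796705, PV = 30.673157
  t = 4.0000: CF_t = 38.500000, DF = 0.771254, PV = 29.693279
  t = 4.5000: CF_t = 38.500000, DF = 0.746616, PV = 28.744704
  t = 5.0000: CF_t = 38.500000, DF = 0.722764, PV = 27.826431
  t = 5.5000: CF_t = 38.500000, DF = 0.699675, PV = 26.937494
  t = 6.0000: CF_t = 38.500000, DF = 0.677323, PV = 26.076955
  t = 6.5000: CF_t = 38.500000, DF = 0.655686, PV = 25.243906
  t = 7.0000: CF_t = 1038.500000, DF = 0.634739, PV = 659.176930
Price P = sum_t PV_t = 1060.876757
Macaulay numerator sum_t t * PV_t:
  t * PV_t at t = 0.5000: 18.635044
  t * PV_t at t = 1.0000: 36.079465
  t * PV_t at t = 1.5000: 52.390317
  t * PV_t at t = 2.0000: 67.622222
  t * PV_t at t = 2.5000: 81.827471
  t * PV_t at t = 3.0000: 95.056114
  t * PV_t at t = 3.5000: 107.356050
  t * PV_t at t = 4.0000: 118.773116
  t * PV_t at t = 4.5000: 129.351167
  t * PV_t at t = 5.0000: 139.132157
  t * PV_t at t = 5.5000: 148.156218
  t * PV_t at t = 6.0000: 156.461728
  t * PV_t at t = 6.5000: 164.085387
  t * PV_t at t = 7.0000: 4614.238512
Macaulay duration D = (sum_t t * PV_t) / P = 5929.164966 / 1060.876757 = 5.588929


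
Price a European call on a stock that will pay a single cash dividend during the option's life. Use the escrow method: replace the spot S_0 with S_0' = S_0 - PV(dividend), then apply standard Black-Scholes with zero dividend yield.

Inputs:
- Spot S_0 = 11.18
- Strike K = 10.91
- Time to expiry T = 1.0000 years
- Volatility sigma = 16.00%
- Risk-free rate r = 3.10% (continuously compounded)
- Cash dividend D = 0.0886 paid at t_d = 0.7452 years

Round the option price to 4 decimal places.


PV(D) = D * exp(-r * t_d) = 0.0886 * 0.97716359 = 0.08657669
S_0' = S_0 - PV(D) = 11.1800 - 0.08657669 = 11.09342331
d1 = (ln(S_0'/K) + (r + sigma^2/2)*T) / (sigma*sqrt(T)) = 0.37795399
d2 = d1 - sigma*sqrt(T) = 0.21795399
exp(-rT) = 0.96947557
N(d1) = 0.64726761; N(d2) = 0.58626752
C = S_0' * N(d1) - K * exp(-rT) * N(d2) = 11.09342331 * 0.64726761 - 10.9100 * 0.96947557 * 0.58626752 = 0.9795

Answer: Price = 0.9795


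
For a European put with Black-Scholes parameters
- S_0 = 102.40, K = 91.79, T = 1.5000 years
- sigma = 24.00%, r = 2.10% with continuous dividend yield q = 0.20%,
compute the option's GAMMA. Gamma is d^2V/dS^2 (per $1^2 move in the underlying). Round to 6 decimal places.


Answer: Gamma = 0.010930

Derivation:
d1 = 0.6160580787; d2 = 0.3221193096
phi(d1) = 0.3299869036; exp(-qT) = 0.9970044955; exp(-rT) = 0.9689909565
Gamma = exp(-qT) * phi(d1) / (S * sigma * sqrt(T)) = 0.9970044955 * 0.3299869036 / (102.4000 * 0.2400 * 1.2247448714) = 0.010930


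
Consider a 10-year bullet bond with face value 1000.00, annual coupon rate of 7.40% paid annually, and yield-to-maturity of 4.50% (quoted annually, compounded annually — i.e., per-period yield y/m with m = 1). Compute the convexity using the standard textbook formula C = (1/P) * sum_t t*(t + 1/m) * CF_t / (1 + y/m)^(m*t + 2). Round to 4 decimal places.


Coupon per period c = face * coupon_rate / m = 74.000000
Periods per year m = 1; per-period yield y/m = 0.045000
Number of cashflows N = 10
Cashflows (t years, CF_t, discount factor 1/(1+y/m)^(m*t), PV):
  t = 1.0000: CF_t = 74.000000, DF = 0.956938, PV = 70.813397
  t = 2.0000: CF_t = 74.000000, DF = 0.915730, PV = 67.764016
  t = 3.0000: CF_t = 74.000000, DF = 0.876297, PV = 64.845949
  t = 4.0000: CF_t = 74.000000, DF = 0.838561, PV = 62.053539
  t = 5.0000: CF_t = 74.000000, DF = 0.802451, PV = 59.381377
  t = 6.0000: CF_t = 74.000000, DF = 0.767896, PV = 56.824285
  t = 7.0000: CF_t = 74.000000, DF = 0.734828, PV = 54.377306
  t = 8.0000: CF_t = 74.000000, DF = 0.703185, PV = 52.035699
  t = 9.0000: CF_t = 74.000000, DF = 0.672904, PV = 49.794928
  t = 10.0000: CF_t = 1074.000000, DF = 0.643928, PV = 691.578331
Price P = sum_t PV_t = 1229.468827
Convexity numerator sum_t t*(t + 1/m) * CF_t / (1+y/m)^(m*t + 2):
  t = 1.0000: term = 129.691897
  t = 2.0000: term = 372.321237
  t = 3.0000: term = 712.576529
  t = 4.0000: term = 1136.485693
  t = 5.0000: term = 1631.319176
  t = 6.0000: term = 2185.499375
  t = 7.0000: term = 2788.515948
  t = 8.0000: term = 3430.846690
  t = 9.0000: term = 4103.883600
  t = 10.0000: term = 69662.888995
Convexity = (1/P) * sum = 86154.029140 / 1229.468827 = 70.074188

Answer: Convexity = 70.0742


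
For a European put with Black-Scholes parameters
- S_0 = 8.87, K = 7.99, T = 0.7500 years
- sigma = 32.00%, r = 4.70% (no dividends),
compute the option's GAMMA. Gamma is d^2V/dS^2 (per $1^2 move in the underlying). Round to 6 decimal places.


Answer: Gamma = 0.132004

Derivation:
d1 = 0.6427858372; d2 = 0.3656577080
phi(d1) = 0.3244819562; exp(-qT) = 1.0000000000; exp(-rT) = 0.9653640451
Gamma = exp(-qT) * phi(d1) / (S * sigma * sqrt(T)) = 1.0000000000 * 0.3244819562 / (8.8700 * 0.3200 * 0.8660254038) = 0.132004


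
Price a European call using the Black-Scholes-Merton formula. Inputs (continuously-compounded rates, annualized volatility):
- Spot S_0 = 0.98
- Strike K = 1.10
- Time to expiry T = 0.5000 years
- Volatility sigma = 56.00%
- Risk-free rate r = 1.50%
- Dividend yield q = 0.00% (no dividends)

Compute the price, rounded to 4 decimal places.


Answer: Price = 0.1126

Derivation:
d1 = (ln(S/K) + (r - q + 0.5*sigma^2) * T) / (sigma * sqrt(T)) = -0.07478383
d2 = d1 - sigma * sqrt(T) = -0.47076363
exp(-rT) = 0.99252805; exp(-qT) = 1.00000000
C = S_0 * exp(-qT) * N(d1) - K * exp(-rT) * N(d2)
N(d1) = 0.47019335; N(d2) = 0.31890477
C = 0.9800 * 1.00000000 * 0.47019335 - 1.1000 * 0.99252805 * 0.31890477 = 0.1126


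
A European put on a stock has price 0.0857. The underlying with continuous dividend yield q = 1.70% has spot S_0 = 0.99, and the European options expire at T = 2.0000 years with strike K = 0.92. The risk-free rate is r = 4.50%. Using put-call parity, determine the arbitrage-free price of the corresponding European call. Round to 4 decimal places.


Answer: Call price = 0.2018

Derivation:
Put-call parity: C - P = S_0 * exp(-qT) - K * exp(-rT).
S_0 * exp(-qT) = 0.9900 * 0.96657150 = 0.95690579
K * exp(-rT) = 0.9200 * 0.91393119 = 0.84081669
C = P + S*exp(-qT) - K*exp(-rT)
C = 0.0857 + 0.95690579 - 0.84081669 = 0.2018


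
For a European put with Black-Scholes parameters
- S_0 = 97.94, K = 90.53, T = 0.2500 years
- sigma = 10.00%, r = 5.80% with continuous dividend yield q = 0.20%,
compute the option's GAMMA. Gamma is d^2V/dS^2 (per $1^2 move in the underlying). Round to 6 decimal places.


d1 = 1.8784751757; d2 = 1.8284751757
phi(d1) = 0.0683391120; exp(-qT) = 0.9995001250; exp(-rT) = 0.9856046187
Gamma = exp(-qT) * phi(d1) / (S * sigma * sqrt(T)) = 0.9995001250 * 0.0683391120 / (97.9400 * 0.1000 * 0.5000000000) = 0.013948

Answer: Gamma = 0.013948


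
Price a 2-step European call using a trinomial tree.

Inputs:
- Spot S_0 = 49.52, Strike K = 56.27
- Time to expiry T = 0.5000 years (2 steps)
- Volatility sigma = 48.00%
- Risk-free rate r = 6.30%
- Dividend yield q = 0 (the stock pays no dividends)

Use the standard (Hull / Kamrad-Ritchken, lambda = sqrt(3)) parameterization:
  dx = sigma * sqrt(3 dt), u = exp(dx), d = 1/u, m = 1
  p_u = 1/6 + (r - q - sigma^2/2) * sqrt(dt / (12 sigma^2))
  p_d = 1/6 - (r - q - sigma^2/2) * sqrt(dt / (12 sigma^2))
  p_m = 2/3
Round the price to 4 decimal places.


dt = T/N = 0.250000; dx = sigma*sqrt(3*dt) = 0.415692
u = exp(dx) = 1.515419; d = 1/u = 0.659883
p_u = 0.150970, p_m = 0.666667, p_d = 0.182363
Discount per step: exp(-r*dt) = 0.984373
Stock lattice S(k, j) with j the centered position index:
  k=0: S(0,+0) = 49.5200
  k=1: S(1,-1) = 32.6774; S(1,+0) = 49.5200; S(1,+1) = 75.0436
  k=2: S(2,-2) = 21.5633; S(2,-1) = 32.6774; S(2,+0) = 49.5200; S(2,+1) = 75.0436; S(2,+2) = 113.7225
Terminal payoffs V(N, j) = max(S_T - K, 0):
  V(2,-2) = 0.000000; V(2,-1) = 0.000000; V(2,+0) = 0.000000; V(2,+1) = 18.773566; V(2,+2) = 57.452471
Backward induction: V(k, j) = exp(-r*dt) * [p_u * V(k+1, j+1) + p_m * V(k+1, j) + p_d * V(k+1, j-1)]
  V(1,-1) = exp(-r*dt) * [p_u*0.000000 + p_m*0.000000 + p_d*0.000000] = 0.000000
  V(1,+0) = exp(-r*dt) * [p_u*18.773566 + p_m*0.000000 + p_d*0.000000] = 2.789955
  V(1,+1) = exp(-r*dt) * [p_u*57.452471 + p_m*18.773566 + p_d*0.000000] = 20.858190
  V(0,+0) = exp(-r*dt) * [p_u*20.858190 + p_m*2.789955 + p_d*0.000000] = 4.930657

Answer: Price = V(0,0) = 4.9307


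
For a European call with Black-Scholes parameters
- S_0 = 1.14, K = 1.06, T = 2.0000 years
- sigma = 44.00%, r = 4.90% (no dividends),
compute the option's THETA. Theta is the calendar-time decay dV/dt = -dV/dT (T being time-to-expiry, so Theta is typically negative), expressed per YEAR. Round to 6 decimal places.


d1 = 0.5855476595; d2 = -0.0367063079
phi(d1) = 0.3360915910; exp(-qT) = 1.0000000000; exp(-rT) = 0.9066489038
Theta = -S*exp(-qT)*phi(d1)*sigma/(2*sqrt(T)) - r*K*exp(-rT)*N(d2) + q*S*exp(-qT)*N(d1)
N(d1) = 0.7209102349; N(d2) = 0.4853595895; sqrt(T) = 1.4142135624
Term 1 = -1.1400 * 1.0000000000 * 0.3360915910 * 0.4400 / (2 * 1.4142135624) = -0.0596032829
Term 2 = -0.0490 * 1.0600 * 0.9066489038 * 0.4853595895 = -0.0228562354
Term 3 = 0 (no dividend yield, q = 0)
Theta = -0.0596032829 + (-0.0228562354) + (0.0000000000) = -0.082460

Answer: Theta = -0.082460


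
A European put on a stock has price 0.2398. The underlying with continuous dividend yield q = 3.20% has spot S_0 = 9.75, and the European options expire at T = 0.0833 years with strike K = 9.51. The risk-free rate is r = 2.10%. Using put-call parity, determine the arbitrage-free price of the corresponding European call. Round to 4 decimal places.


Answer: Call price = 0.4705

Derivation:
Put-call parity: C - P = S_0 * exp(-qT) - K * exp(-rT).
S_0 * exp(-qT) = 9.7500 * 0.99733795 = 9.72404501
K * exp(-rT) = 9.5100 * 0.99825223 = 9.49337870
C = P + S*exp(-qT) - K*exp(-rT)
C = 0.2398 + 9.72404501 - 9.49337870 = 0.4705


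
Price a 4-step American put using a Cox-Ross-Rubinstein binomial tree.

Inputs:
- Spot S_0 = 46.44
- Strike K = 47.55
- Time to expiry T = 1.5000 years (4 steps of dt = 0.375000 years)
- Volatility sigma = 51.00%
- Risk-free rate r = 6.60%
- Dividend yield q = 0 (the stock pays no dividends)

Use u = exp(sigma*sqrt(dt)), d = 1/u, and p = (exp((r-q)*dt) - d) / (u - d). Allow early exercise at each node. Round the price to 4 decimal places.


dt = T/N = 0.375000
u = exp(sigma*sqrt(dt)) = 1.366578; d = 1/u = 0.731755
p = (exp((r-q)*dt) - d) / (u - d) = 0.462025
Discount per step: exp(-r*dt) = 0.975554
Stock lattice S(k, i) with i counting down-moves:
  k=0: S(0,0) = 46.4400
  k=1: S(1,0) = 63.4639; S(1,1) = 33.9827
  k=2: S(2,0) = 86.7284; S(2,1) = 46.4400; S(2,2) = 24.8670
  k=3: S(3,0) = 118.5211; S(3,1) = 63.4639; S(3,2) = 33.9827; S(3,3) = 18.1965
  k=4: S(4,0) = 161.9683; S(4,1) = 86.7284; S(4,2) = 46.4400; S(4,3) = 24.8670; S(4,4) = 13.3154
Terminal payoffs V(N, i) = max(K - S_T, 0):
  V(4,0) = 0.000000; V(4,1) = 0.000000; V(4,2) = 1.110000; V(4,3) = 22.683009; V(4,4) = 34.234598
Backward induction: V(k, i) = exp(-r*dt) * [p * V(k+1, i) + (1-p) * V(k+1, i+1)]; then take max(V_cont, immediate exercise) for American.
  V(3,0) = exp(-r*dt) * [p*0.000000 + (1-p)*0.000000] = 0.000000; exercise = 0.000000; V(3,0) = max -> 0.000000
  V(3,1) = exp(-r*dt) * [p*0.000000 + (1-p)*1.110000] = 0.582554; exercise = 0.000000; V(3,1) = max -> 0.582554
  V(3,2) = exp(-r*dt) * [p*1.110000 + (1-p)*22.683009] = 12.404894; exercise = 13.567312; V(3,2) = max -> 13.567312
  V(3,3) = exp(-r*dt) * [p*22.683009 + (1-p)*34.234598] = 28.191044; exercise = 29.353462; V(3,3) = max -> 29.353462
  V(2,0) = exp(-r*dt) * [p*0.000000 + (1-p)*0.582554] = 0.305738; exercise = 0.000000; V(2,0) = max -> 0.305738
  V(2,1) = exp(-r*dt) * [p*0.582554 + (1-p)*13.567312] = 7.383024; exercise = 1.110000; V(2,1) = max -> 7.383024
  V(2,2) = exp(-r*dt) * [p*13.567312 + (1-p)*29.353462] = 21.520590; exercise = 22.683009; V(2,2) = max -> 22.683009
  V(1,0) = exp(-r*dt) * [p*0.305738 + (1-p)*7.383024] = 4.012592; exercise = 0.000000; V(1,0) = max -> 4.012592
  V(1,1) = exp(-r*dt) * [p*7.383024 + (1-p)*22.683009] = 15.232333; exercise = 13.567312; V(1,1) = max -> 15.232333
  V(0,0) = exp(-r*dt) * [p*4.012592 + (1-p)*15.232333] = 9.802887; exercise = 1.110000; V(0,0) = max -> 9.802887

Answer: Price = V(0,0) = 9.8029


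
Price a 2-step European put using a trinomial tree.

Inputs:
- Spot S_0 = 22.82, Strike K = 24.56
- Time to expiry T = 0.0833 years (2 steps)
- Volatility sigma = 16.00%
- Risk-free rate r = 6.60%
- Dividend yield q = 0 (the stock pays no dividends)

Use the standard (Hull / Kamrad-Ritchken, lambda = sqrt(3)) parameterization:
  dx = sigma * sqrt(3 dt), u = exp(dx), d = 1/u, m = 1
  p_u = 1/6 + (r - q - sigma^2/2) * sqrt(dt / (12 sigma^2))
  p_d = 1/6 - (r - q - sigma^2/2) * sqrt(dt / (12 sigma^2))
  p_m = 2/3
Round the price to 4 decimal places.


Answer: Price = V(0,0) = 1.6397

Derivation:
dt = T/N = 0.041650; dx = sigma*sqrt(3*dt) = 0.056557
u = exp(dx) = 1.058187; d = 1/u = 0.945012
p_u = 0.186255, p_m = 0.666667, p_d = 0.147078
Discount per step: exp(-r*dt) = 0.997255
Stock lattice S(k, j) with j the centered position index:
  k=0: S(0,+0) = 22.8200
  k=1: S(1,-1) = 21.5652; S(1,+0) = 22.8200; S(1,+1) = 24.1478
  k=2: S(2,-2) = 20.3794; S(2,-1) = 21.5652; S(2,+0) = 22.8200; S(2,+1) = 24.1478; S(2,+2) = 25.5529
Terminal payoffs V(N, j) = max(K - S_T, 0):
  V(2,-2) = 4.180635; V(2,-1) = 2.994817; V(2,+0) = 1.740000; V(2,+1) = 0.412169; V(2,+2) = 0.000000
Backward induction: V(k, j) = exp(-r*dt) * [p_u * V(k+1, j+1) + p_m * V(k+1, j) + p_d * V(k+1, j-1)]
  V(1,-1) = exp(-r*dt) * [p_u*1.740000 + p_m*2.994817 + p_d*4.180635] = 2.927450
  V(1,+0) = exp(-r*dt) * [p_u*0.412169 + p_m*1.740000 + p_d*2.994817] = 1.672636
  V(1,+1) = exp(-r*dt) * [p_u*0.000000 + p_m*0.412169 + p_d*1.740000] = 0.529238
  V(0,+0) = exp(-r*dt) * [p_u*0.529238 + p_m*1.672636 + p_d*2.927450] = 1.639713


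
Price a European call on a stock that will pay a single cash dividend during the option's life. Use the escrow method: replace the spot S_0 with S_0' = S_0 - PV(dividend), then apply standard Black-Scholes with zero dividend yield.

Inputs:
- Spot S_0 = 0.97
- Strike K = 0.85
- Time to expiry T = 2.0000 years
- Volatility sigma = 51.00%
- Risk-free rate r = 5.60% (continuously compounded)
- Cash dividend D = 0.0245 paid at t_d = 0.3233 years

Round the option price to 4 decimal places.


Answer: Price = 0.3437

Derivation:
PV(D) = D * exp(-r * t_d) = 0.0245 * 0.98205811 = 0.02406042
S_0' = S_0 - PV(D) = 0.9700 - 0.02406042 = 0.94593958
d1 = (ln(S_0'/K) + (r + sigma^2/2)*T) / (sigma*sqrt(T)) = 0.66418449
d2 = d1 - sigma*sqrt(T) = -0.05706443
exp(-rT) = 0.89404426
N(d1) = 0.74671388; N(d2) = 0.47724694
C = S_0' * N(d1) - K * exp(-rT) * N(d2) = 0.94593958 * 0.74671388 - 0.8500 * 0.89404426 * 0.47724694 = 0.3437


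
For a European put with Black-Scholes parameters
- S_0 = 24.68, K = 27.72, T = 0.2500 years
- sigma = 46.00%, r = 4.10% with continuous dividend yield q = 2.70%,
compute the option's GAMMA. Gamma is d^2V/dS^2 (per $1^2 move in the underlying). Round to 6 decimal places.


Answer: Gamma = 0.065072

Derivation:
d1 = -0.3748303273; d2 = -0.6048303273
phi(d1) = 0.3718787494; exp(-qT) = 0.9932727301; exp(-rT) = 0.9898023522
Gamma = exp(-qT) * phi(d1) / (S * sigma * sqrt(T)) = 0.9932727301 * 0.3718787494 / (24.6800 * 0.4600 * 0.5000000000) = 0.065072


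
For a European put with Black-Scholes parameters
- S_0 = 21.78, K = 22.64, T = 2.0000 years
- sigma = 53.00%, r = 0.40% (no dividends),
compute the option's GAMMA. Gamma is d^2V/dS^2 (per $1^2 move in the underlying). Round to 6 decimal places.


Answer: Gamma = 0.023114

Derivation:
d1 = 0.3337728978; d2 = -0.4157602903
phi(d1) = 0.3773279005; exp(-qT) = 1.0000000000; exp(-rT) = 0.9920319148
Gamma = exp(-qT) * phi(d1) / (S * sigma * sqrt(T)) = 1.0000000000 * 0.3773279005 / (21.7800 * 0.5300 * 1.4142135624) = 0.023114


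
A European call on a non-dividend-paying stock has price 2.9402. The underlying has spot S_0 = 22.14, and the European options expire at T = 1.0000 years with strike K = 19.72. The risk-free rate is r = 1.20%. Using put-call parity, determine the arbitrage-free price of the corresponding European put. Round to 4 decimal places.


Put-call parity: C - P = S_0 * exp(-qT) - K * exp(-rT).
S_0 * exp(-qT) = 22.1400 * 1.00000000 = 22.14000000
K * exp(-rT) = 19.7200 * 0.98807171 = 19.48477418
P = C - S*exp(-qT) + K*exp(-rT)
P = 2.9402 - 22.14000000 + 19.48477418 = 0.2850

Answer: Put price = 0.2850


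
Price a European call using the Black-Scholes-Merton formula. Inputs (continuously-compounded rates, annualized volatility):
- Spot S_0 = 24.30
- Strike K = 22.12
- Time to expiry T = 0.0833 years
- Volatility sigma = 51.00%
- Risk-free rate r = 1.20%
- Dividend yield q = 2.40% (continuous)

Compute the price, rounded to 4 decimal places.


Answer: Price = 2.6984

Derivation:
d1 = (ln(S/K) + (r - q + 0.5*sigma^2) * T) / (sigma * sqrt(T)) = 0.70537606
d2 = d1 - sigma * sqrt(T) = 0.55818119
exp(-rT) = 0.99900090; exp(-qT) = 0.99800280
C = S_0 * exp(-qT) * N(d1) - K * exp(-rT) * N(d2)
N(d1) = 0.75971188; N(d2) = 0.71163967
C = 24.3000 * 0.99800280 * 0.75971188 - 22.1200 * 0.99900090 * 0.71163967 = 2.6984


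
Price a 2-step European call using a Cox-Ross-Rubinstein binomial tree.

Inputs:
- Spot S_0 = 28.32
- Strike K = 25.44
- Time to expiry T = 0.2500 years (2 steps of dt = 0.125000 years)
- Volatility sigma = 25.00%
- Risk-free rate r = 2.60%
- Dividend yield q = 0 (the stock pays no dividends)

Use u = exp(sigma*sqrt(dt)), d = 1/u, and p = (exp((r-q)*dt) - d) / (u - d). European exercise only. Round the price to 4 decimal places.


dt = T/N = 0.125000
u = exp(sigma*sqrt(dt)) = 1.092412; d = 1/u = 0.915405
p = (exp((r-q)*dt) - d) / (u - d) = 0.496308
Discount per step: exp(-r*dt) = 0.996755
Stock lattice S(k, i) with i counting down-moves:
  k=0: S(0,0) = 28.3200
  k=1: S(1,0) = 30.9371; S(1,1) = 25.9243
  k=2: S(2,0) = 33.7961; S(2,1) = 28.3200; S(2,2) = 23.7312
Terminal payoffs V(N, i) = max(S_T - K, 0):
  V(2,0) = 8.356085; V(2,1) = 2.880000; V(2,2) = 0.000000
Backward induction: V(k, i) = exp(-r*dt) * [p * V(k+1, i) + (1-p) * V(k+1, i+1)].
  V(1,0) = exp(-r*dt) * [p*8.356085 + (1-p)*2.880000] = 5.579661
  V(1,1) = exp(-r*dt) * [p*2.880000 + (1-p)*0.000000] = 1.424729
  V(0,0) = exp(-r*dt) * [p*5.579661 + (1-p)*1.424729] = 3.475541

Answer: Price = V(0,0) = 3.4755


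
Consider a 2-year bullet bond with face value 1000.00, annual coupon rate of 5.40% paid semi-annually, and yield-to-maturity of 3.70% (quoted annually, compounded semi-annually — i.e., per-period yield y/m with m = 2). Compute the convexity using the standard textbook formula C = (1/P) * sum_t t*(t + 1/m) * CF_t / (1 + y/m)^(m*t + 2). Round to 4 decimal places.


Coupon per period c = face * coupon_rate / m = 27.000000
Periods per year m = 2; per-period yield y/m = 0.018500
Number of cashflows N = 4
Cashflows (t years, CF_t, discount factor 1/(1+y/m)^(m*t), PV):
  t = 0.5000: CF_t = 27.000000, DF = 0.981836, PV = 26.509573
  t = 1.0000: CF_t = 27.000000, DF = 0.964002, PV = 26.028054
  t = 1.5000: CF_t = 27.000000, DF = 0.946492, PV = 25.555281
  t = 2.0000: CF_t = 1027.000000, DF = 0.929300, PV = 954.390945
Price P = sum_t PV_t = 1032.483853
Convexity numerator sum_t t*(t + 1/m) * CF_t / (1+y/m)^(m*t + 2):
  t = 0.5000: term = 12.777641
  t = 1.0000: term = 37.636644
  t = 1.5000: term = 73.906026
  t = 2.0000: term = 4600.173882
Convexity = (1/P) * sum = 4724.494193 / 1032.483853 = 4.575853

Answer: Convexity = 4.5759


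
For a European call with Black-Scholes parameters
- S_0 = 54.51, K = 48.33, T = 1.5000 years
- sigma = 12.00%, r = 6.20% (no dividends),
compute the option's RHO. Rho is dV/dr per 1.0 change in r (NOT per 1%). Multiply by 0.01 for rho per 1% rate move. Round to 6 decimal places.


d1 = 1.5250229555; d2 = 1.3780535709
phi(d1) = 0.1247072809; exp(-qT) = 1.0000000000; exp(-rT) = 0.9111935003
N(d2) = 0.9159066256
Rho = K*T*exp(-rT)*N(d2) = 48.3300 * 1.5000 * 0.9111935003 * 0.9159066256 = 60.502019

Answer: Rho = 60.502019


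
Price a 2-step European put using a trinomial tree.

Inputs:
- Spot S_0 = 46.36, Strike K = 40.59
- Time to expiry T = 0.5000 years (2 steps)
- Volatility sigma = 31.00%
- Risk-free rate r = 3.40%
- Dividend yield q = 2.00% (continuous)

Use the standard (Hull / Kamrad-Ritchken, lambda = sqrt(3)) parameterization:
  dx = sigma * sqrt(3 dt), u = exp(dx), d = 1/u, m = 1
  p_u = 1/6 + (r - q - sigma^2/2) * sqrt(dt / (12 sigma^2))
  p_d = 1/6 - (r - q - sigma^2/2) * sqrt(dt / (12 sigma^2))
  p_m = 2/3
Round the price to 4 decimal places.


Answer: Price = V(0,0) = 1.6730

Derivation:
dt = T/N = 0.250000; dx = sigma*sqrt(3*dt) = 0.268468
u = exp(dx) = 1.307959; d = 1/u = 0.764550
p_u = 0.150813, p_m = 0.666667, p_d = 0.182521
Discount per step: exp(-r*dt) = 0.991536
Stock lattice S(k, j) with j the centered position index:
  k=0: S(0,+0) = 46.3600
  k=1: S(1,-1) = 35.4445; S(1,+0) = 46.3600; S(1,+1) = 60.6370
  k=2: S(2,-2) = 27.0991; S(2,-1) = 35.4445; S(2,+0) = 46.3600; S(2,+1) = 60.6370; S(2,+2) = 79.3107
Terminal payoffs V(N, j) = max(K - S_T, 0):
  V(2,-2) = 13.490880; V(2,-1) = 5.145463; V(2,+0) = 0.000000; V(2,+1) = 0.000000; V(2,+2) = 0.000000
Backward induction: V(k, j) = exp(-r*dt) * [p_u * V(k+1, j+1) + p_m * V(k+1, j) + p_d * V(k+1, j-1)]
  V(1,-1) = exp(-r*dt) * [p_u*0.000000 + p_m*5.145463 + p_d*13.490880] = 5.842795
  V(1,+0) = exp(-r*dt) * [p_u*0.000000 + p_m*0.000000 + p_d*5.145463] = 0.931204
  V(1,+1) = exp(-r*dt) * [p_u*0.000000 + p_m*0.000000 + p_d*0.000000] = 0.000000
  V(0,+0) = exp(-r*dt) * [p_u*0.000000 + p_m*0.931204 + p_d*5.842795] = 1.672952


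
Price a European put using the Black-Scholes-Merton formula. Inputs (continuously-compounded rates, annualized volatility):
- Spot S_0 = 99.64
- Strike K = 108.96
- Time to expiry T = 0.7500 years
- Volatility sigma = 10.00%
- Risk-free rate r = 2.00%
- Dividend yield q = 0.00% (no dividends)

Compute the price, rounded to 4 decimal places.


d1 = (ln(S/K) + (r - q + 0.5*sigma^2) * T) / (sigma * sqrt(T)) = -0.81599398
d2 = d1 - sigma * sqrt(T) = -0.90259653
exp(-rT) = 0.98511194; exp(-qT) = 1.00000000
P = K * exp(-rT) * N(-d2) - S_0 * exp(-qT) * N(-d1)
N(-d1) = 0.79274821; N(-d2) = 0.81662996
P = 108.9600 * 0.98511194 * 0.81662996 - 99.6400 * 1.00000000 * 0.79274821 = 8.6658

Answer: Price = 8.6658


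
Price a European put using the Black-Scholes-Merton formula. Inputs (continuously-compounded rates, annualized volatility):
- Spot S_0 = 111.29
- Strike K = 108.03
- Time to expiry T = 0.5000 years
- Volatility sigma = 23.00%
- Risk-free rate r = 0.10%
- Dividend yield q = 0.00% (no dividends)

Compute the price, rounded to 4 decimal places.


d1 = (ln(S/K) + (r - q + 0.5*sigma^2) * T) / (sigma * sqrt(T)) = 0.26719684
d2 = d1 - sigma * sqrt(T) = 0.10456228
exp(-rT) = 0.99950012; exp(-qT) = 1.00000000
P = K * exp(-rT) * N(-d2) - S_0 * exp(-qT) * N(-d1)
N(-d1) = 0.39465880; N(-d2) = 0.45836157
P = 108.0300 * 0.99950012 * 0.45836157 - 111.2900 * 1.00000000 * 0.39465880 = 5.5705

Answer: Price = 5.5705


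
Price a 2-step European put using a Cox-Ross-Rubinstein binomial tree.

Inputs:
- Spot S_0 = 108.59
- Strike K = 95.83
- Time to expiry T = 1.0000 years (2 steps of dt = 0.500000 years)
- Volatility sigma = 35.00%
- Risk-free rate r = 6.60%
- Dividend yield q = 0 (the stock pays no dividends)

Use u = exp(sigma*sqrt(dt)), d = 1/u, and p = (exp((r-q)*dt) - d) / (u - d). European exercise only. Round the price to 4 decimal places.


Answer: Price = V(0,0) = 6.7828

Derivation:
dt = T/N = 0.500000
u = exp(sigma*sqrt(dt)) = 1.280803; d = 1/u = 0.780760
p = (exp((r-q)*dt) - d) / (u - d) = 0.505537
Discount per step: exp(-r*dt) = 0.967539
Stock lattice S(k, i) with i counting down-moves:
  k=0: S(0,0) = 108.5900
  k=1: S(1,0) = 139.0824; S(1,1) = 84.7827
  k=2: S(2,0) = 178.1372; S(2,1) = 108.5900; S(2,2) = 66.1950
Terminal payoffs V(N, i) = max(K - S_T, 0):
  V(2,0) = 0.000000; V(2,1) = 0.000000; V(2,2) = 29.635024
Backward induction: V(k, i) = exp(-r*dt) * [p * V(k+1, i) + (1-p) * V(k+1, i+1)].
  V(1,0) = exp(-r*dt) * [p*0.000000 + (1-p)*0.000000] = 0.000000
  V(1,1) = exp(-r*dt) * [p*0.000000 + (1-p)*29.635024] = 14.177742
  V(0,0) = exp(-r*dt) * [p*0.000000 + (1-p)*14.177742] = 6.782798


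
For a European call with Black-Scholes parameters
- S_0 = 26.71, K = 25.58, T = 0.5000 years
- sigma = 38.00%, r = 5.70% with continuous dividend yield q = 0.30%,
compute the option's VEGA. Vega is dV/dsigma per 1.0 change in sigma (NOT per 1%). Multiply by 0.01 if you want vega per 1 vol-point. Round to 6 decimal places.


d1 = 0.3957089792; d2 = 0.1270084023
phi(d1) = 0.3688993888; exp(-qT) = 0.9985011244; exp(-rT) = 0.9719022941
Vega = S * exp(-qT) * phi(d1) * sqrt(T) = 26.7100 * 0.9985011244 * 0.3688993888 * 0.7071067812 = 6.956894

Answer: Vega = 6.956894


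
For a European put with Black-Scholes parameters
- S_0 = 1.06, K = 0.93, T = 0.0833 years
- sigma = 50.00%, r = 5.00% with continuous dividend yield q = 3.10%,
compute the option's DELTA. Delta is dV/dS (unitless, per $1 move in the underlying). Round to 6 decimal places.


d1 = 0.9897865065; d2 = 0.8454778096
phi(d1) = 0.2444420048; exp(-qT) = 0.9974210313; exp(-rT) = 0.9958436616
N(-d1) = 0.1611392408
Delta = -exp(-qT) * N(-d1) = -0.9974210313 * 0.1611392408 = -0.160724

Answer: Delta = -0.160724


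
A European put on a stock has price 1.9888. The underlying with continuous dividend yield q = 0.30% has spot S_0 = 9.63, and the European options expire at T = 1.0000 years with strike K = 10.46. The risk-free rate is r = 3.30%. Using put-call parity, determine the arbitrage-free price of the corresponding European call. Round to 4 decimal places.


Put-call parity: C - P = S_0 * exp(-qT) - K * exp(-rT).
S_0 * exp(-qT) = 9.6300 * 0.99700450 = 9.60115329
K * exp(-rT) = 10.4600 * 0.96753856 = 10.12045333
C = P + S*exp(-qT) - K*exp(-rT)
C = 1.9888 + 9.60115329 - 10.12045333 = 1.4695

Answer: Call price = 1.4695


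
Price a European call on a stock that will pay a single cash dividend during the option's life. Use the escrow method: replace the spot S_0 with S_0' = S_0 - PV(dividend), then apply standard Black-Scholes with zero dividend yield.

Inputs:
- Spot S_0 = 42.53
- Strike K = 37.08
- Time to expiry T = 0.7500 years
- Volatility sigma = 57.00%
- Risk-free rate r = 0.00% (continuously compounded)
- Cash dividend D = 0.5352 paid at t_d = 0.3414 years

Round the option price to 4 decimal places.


PV(D) = D * exp(-r * t_d) = 0.5352 * 1.00000000 = 0.53520000
S_0' = S_0 - PV(D) = 42.5300 - 0.53520000 = 41.99480000
d1 = (ln(S_0'/K) + (r + sigma^2/2)*T) / (sigma*sqrt(T)) = 0.49896344
d2 = d1 - sigma*sqrt(T) = 0.00532896
exp(-rT) = 1.00000000
N(d1) = 0.69109743; N(d2) = 0.50212594
C = S_0' * N(d1) - K * exp(-rT) * N(d2) = 41.99480000 * 0.69109743 - 37.0800 * 1.00000000 * 0.50212594 = 10.4037

Answer: Price = 10.4037


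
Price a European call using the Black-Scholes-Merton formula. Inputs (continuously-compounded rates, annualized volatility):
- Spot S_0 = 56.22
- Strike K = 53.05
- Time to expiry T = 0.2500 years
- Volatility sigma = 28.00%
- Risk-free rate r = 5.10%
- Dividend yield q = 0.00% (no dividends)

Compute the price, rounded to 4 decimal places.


d1 = (ln(S/K) + (r - q + 0.5*sigma^2) * T) / (sigma * sqrt(T)) = 0.57562643
d2 = d1 - sigma * sqrt(T) = 0.43562643
exp(-rT) = 0.98733094; exp(-qT) = 1.00000000
C = S_0 * exp(-qT) * N(d1) - K * exp(-rT) * N(d2)
N(d1) = 0.71756614; N(d2) = 0.66844610
C = 56.2200 * 1.00000000 * 0.71756614 - 53.0500 * 0.98733094 * 0.66844610 = 5.3298

Answer: Price = 5.3298


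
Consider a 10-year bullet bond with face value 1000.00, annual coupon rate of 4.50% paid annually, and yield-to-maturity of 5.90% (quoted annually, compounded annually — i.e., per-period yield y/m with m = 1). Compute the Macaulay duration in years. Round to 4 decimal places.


Coupon per period c = face * coupon_rate / m = 45.000000
Periods per year m = 1; per-period yield y/m = 0.059000
Number of cashflows N = 10
Cashflows (t years, CF_t, discount factor 1/(1+y/m)^(m*t), PV):
  t = 1.0000: CF_t = 45.000000, DF = 0.944287, PV = 42.492918
  t = 2.0000: CF_t = 45.000000, DF = 0.891678, PV = 40.125513
  t = 3.0000: CF_t = 45.000000, DF = 0.842000, PV = 37.890002
  t = 4.0000: CF_t = 45.000000, DF = 0.795090, PV = 35.779039
  t = 5.0000: CF_t = 45.000000, DF = 0.750793, PV = 33.785684
  t = 6.0000: CF_t = 45.000000, DF = 0.708964, PV = 31.903384
  t = 7.0000: CF_t = 45.000000, DF = 0.669466, PV = 30.125953
  t = 8.0000: CF_t = 45.000000, DF = 0.632168, PV = 28.447548
  t = 9.0000: CF_t = 45.000000, DF = 0.596948, PV = 26.862651
  t = 10.0000: CF_t = 1045.000000, DF = 0.563690, PV = 589.056143
Price P = sum_t PV_t = 896.468835
Macaulay numerator sum_t t * PV_t:
  t * PV_t at t = 1.0000: 42.492918
  t * PV_t at t = 2.0000: 80.251025
  t * PV_t at t = 3.0000: 113.670007
  t * PV_t at t = 4.0000: 143.116157
  t * PV_t at t = 5.0000: 168.928419
  t * PV_t at t = 6.0000: 191.420305
  t * PV_t at t = 7.0000: 210.881670
  t * PV_t at t = 8.0000: 227.580381
  t * PV_t at t = 9.0000: 241.763861
  t * PV_t at t = 10.0000: 5890.561429
Macaulay duration D = (sum_t t * PV_t) / P = 7310.666172 / 896.468835 = 8.154959

Answer: Macaulay duration = 8.1550 years
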